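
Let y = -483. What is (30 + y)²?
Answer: 205209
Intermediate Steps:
(30 + y)² = (30 - 483)² = (-453)² = 205209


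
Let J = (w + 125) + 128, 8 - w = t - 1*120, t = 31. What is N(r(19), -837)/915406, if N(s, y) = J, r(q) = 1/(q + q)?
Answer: 175/457703 ≈ 0.00038234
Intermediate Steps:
w = 97 (w = 8 - (31 - 1*120) = 8 - (31 - 120) = 8 - 1*(-89) = 8 + 89 = 97)
r(q) = 1/(2*q)
J = 350 (J = (97 + 125) + 128 = 222 + 128 = 350)
N(s, y) = 350
N(r(19), -837)/915406 = 350/915406 = 350*(1/915406) = 175/457703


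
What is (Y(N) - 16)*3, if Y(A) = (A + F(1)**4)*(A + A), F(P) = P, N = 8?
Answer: 384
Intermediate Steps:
Y(A) = 2*A*(1 + A) (Y(A) = (A + 1**4)*(A + A) = (A + 1)*(2*A) = (1 + A)*(2*A) = 2*A*(1 + A))
(Y(N) - 16)*3 = (2*8*(1 + 8) - 16)*3 = (2*8*9 - 16)*3 = (144 - 16)*3 = 128*3 = 384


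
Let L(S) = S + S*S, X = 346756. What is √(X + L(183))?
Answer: 2*√95107 ≈ 616.79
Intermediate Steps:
L(S) = S + S²
√(X + L(183)) = √(346756 + 183*(1 + 183)) = √(346756 + 183*184) = √(346756 + 33672) = √380428 = 2*√95107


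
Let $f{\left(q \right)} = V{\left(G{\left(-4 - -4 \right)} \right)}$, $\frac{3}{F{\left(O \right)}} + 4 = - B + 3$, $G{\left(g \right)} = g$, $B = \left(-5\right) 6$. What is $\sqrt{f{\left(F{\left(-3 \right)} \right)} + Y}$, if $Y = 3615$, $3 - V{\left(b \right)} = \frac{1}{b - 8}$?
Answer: $\frac{\sqrt{57890}}{4} \approx 60.151$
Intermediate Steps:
$B = -30$
$F{\left(O \right)} = \frac{3}{29}$ ($F{\left(O \right)} = \frac{3}{-4 + \left(\left(-1\right) \left(-30\right) + 3\right)} = \frac{3}{-4 + \left(30 + 3\right)} = \frac{3}{-4 + 33} = \frac{3}{29}$)
$V{\left(b \right)} = 3 - \frac{1}{-8 + b}$ ($V{\left(b \right)} = 3 - \frac{1}{b - 8} = 3 - \frac{1}{-8 + b}$)
$f{\left(q \right)} = \frac{25}{8}$ ($f{\left(q \right)} = \frac{-25 + 3 \left(-4 - -4\right)}{-8 - 0} = \frac{-25 + 3 \left(-4 + 4\right)}{-8 + \left(-4 + 4\right)} = \frac{-25 + 3 \cdot 0}{-8 + 0} = \frac{-25 + 0}{-8} = \left(- \frac{1}{8}\right) \left(-25\right) = \frac{25}{8}$)
$\sqrt{f{\left(F{\left(-3 \right)} \right)} + Y} = \sqrt{\frac{25}{8} + 3615} = \sqrt{\frac{28945}{8}} = \frac{\sqrt{57890}}{4}$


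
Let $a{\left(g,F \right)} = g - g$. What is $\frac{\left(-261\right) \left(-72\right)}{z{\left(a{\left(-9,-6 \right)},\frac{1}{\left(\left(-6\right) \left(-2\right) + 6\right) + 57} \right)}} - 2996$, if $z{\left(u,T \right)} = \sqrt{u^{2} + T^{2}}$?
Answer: $1406404$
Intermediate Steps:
$a{\left(g,F \right)} = 0$
$z{\left(u,T \right)} = \sqrt{T^{2} + u^{2}}$
$\frac{\left(-261\right) \left(-72\right)}{z{\left(a{\left(-9,-6 \right)},\frac{1}{\left(\left(-6\right) \left(-2\right) + 6\right) + 57} \right)}} - 2996 = \frac{\left(-261\right) \left(-72\right)}{\sqrt{\left(\frac{1}{\left(\left(-6\right) \left(-2\right) + 6\right) + 57}\right)^{2} + 0^{2}}} - 2996 = \frac{18792}{\sqrt{\left(\frac{1}{\left(12 + 6\right) + 57}\right)^{2} + 0}} - 2996 = \frac{18792}{\sqrt{\left(\frac{1}{18 + 57}\right)^{2} + 0}} - 2996 = \frac{18792}{\sqrt{\left(\frac{1}{75}\right)^{2} + 0}} - 2996 = \frac{18792}{\sqrt{\frac{1}{5625} + 0}} - 2996 = \frac{18792}{\sqrt{\frac{1}{5625}}} - 2996 = 18792 \frac{1}{\frac{1}{75}} - 2996 = 18792 \cdot 75 - 2996 = 1409400 - 2996 = 1406404$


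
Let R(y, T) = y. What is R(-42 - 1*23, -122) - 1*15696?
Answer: -15761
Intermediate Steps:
R(-42 - 1*23, -122) - 1*15696 = (-42 - 1*23) - 1*15696 = (-42 - 23) - 15696 = -65 - 15696 = -15761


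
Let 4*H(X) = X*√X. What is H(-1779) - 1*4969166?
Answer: -4969166 - 1779*I*√1779/4 ≈ -4.9692e+6 - 18759.0*I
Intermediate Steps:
H(X) = X^(3/2)/4 (H(X) = (X*√X)/4 = X^(3/2)/4)
H(-1779) - 1*4969166 = (-1779)^(3/2)/4 - 1*4969166 = (-1779*I*√1779)/4 - 4969166 = -1779*I*√1779/4 - 4969166 = -4969166 - 1779*I*√1779/4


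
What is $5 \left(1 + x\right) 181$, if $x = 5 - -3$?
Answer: $8145$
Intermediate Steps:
$x = 8$ ($x = 5 + 3 = 8$)
$5 \left(1 + x\right) 181 = 5 \left(1 + 8\right) 181 = 5 \cdot 9 \cdot 181 = 45 \cdot 181 = 8145$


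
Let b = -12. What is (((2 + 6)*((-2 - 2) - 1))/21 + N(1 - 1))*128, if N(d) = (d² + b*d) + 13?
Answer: 29824/21 ≈ 1420.2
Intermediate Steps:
N(d) = 13 + d² - 12*d (N(d) = (d² - 12*d) + 13 = 13 + d² - 12*d)
(((2 + 6)*((-2 - 2) - 1))/21 + N(1 - 1))*128 = (((2 + 6)*((-2 - 2) - 1))/21 + (13 + (1 - 1)² - 12*(1 - 1)))*128 = ((8*(-4 - 1))*(1/21) + (13 + 0² - 12*0))*128 = ((8*(-5))*(1/21) + (13 + 0 + 0))*128 = (-40*1/21 + 13)*128 = (-40/21 + 13)*128 = (233/21)*128 = 29824/21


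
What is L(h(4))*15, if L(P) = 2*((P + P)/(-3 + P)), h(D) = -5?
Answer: 75/2 ≈ 37.500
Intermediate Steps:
L(P) = 4*P/(-3 + P) (L(P) = 2*((2*P)/(-3 + P)) = 2*(2*P/(-3 + P)) = 4*P/(-3 + P))
L(h(4))*15 = (4*(-5)/(-3 - 5))*15 = (4*(-5)/(-8))*15 = (4*(-5)*(-⅛))*15 = (5/2)*15 = 75/2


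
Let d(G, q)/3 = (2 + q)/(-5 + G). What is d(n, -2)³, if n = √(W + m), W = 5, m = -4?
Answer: 0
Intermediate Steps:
n = 1 (n = √(5 - 4) = √1 = 1)
d(G, q) = 3*(2 + q)/(-5 + G) (d(G, q) = 3*((2 + q)/(-5 + G)) = 3*(2 + q)/(-5 + G))
d(n, -2)³ = (3*(2 - 2)/(-5 + 1))³ = (3*0/(-4))³ = (3*(-¼)*0)³ = 0³ = 0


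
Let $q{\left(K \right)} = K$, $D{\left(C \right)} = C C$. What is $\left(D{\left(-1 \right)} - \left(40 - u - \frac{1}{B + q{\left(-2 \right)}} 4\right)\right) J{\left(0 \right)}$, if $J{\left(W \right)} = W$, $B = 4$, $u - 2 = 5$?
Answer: $0$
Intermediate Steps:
$u = 7$ ($u = 2 + 5 = 7$)
$D{\left(C \right)} = C^{2}$
$\left(D{\left(-1 \right)} - \left(40 - u - \frac{1}{B + q{\left(-2 \right)}} 4\right)\right) J{\left(0 \right)} = \left(\left(-1\right)^{2} - \left(33 - \frac{1}{4 - 2} \cdot 4\right)\right) 0 = \left(1 - \left(33 - \frac{1}{2} \cdot 4\right)\right) 0 = \left(1 + \left(\left(\frac{1}{2} \cdot 4 + 7\right) - 40\right)\right) 0 = \left(1 + \left(\left(2 + 7\right) - 40\right)\right) 0 = \left(1 + \left(9 - 40\right)\right) 0 = \left(1 - 31\right) 0 = \left(-30\right) 0 = 0$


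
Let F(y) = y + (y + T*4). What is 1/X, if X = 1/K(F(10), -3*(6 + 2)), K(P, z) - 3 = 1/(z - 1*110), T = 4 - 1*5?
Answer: 401/134 ≈ 2.9925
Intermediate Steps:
T = -1 (T = 4 - 5 = -1)
F(y) = -4 + 2*y (F(y) = y + (y - 1*4) = y + (y - 4) = y + (-4 + y) = -4 + 2*y)
K(P, z) = 3 + 1/(-110 + z) (K(P, z) = 3 + 1/(z - 1*110) = 3 + 1/(z - 110) = 3 + 1/(-110 + z))
X = 134/401 (X = 1/((-329 + 3*(-3*(6 + 2)))/(-110 - 3*(6 + 2))) = 1/((-329 + 3*(-3*8))/(-110 - 3*8)) = 1/((-329 + 3*(-24))/(-110 - 24)) = 1/((-329 - 72)/(-134)) = 1/(-1/134*(-401)) = 1/(401/134) = 134/401 ≈ 0.33416)
1/X = 1/(134/401) = 401/134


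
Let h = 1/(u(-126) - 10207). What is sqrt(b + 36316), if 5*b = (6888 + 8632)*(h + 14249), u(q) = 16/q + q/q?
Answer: 2*sqrt(1143788160515620955)/321493 ≈ 6653.2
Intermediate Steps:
u(q) = 1 + 16/q (u(q) = 16/q + 1 = 1 + 16/q)
h = -63/642986 (h = 1/((16 - 126)/(-126) - 10207) = 1/(-1/126*(-110) - 10207) = 1/(55/63 - 10207) = 1/(-642986/63) = -63/642986 ≈ -9.7980e-5)
b = 14219280363952/321493 (b = ((6888 + 8632)*(-63/642986 + 14249))/5 = (15520*(9161907451/642986))/5 = (1/5)*(71096401819760/321493) = 14219280363952/321493 ≈ 4.4229e+7)
sqrt(b + 36316) = sqrt(14219280363952/321493 + 36316) = sqrt(14230955703740/321493) = 2*sqrt(1143788160515620955)/321493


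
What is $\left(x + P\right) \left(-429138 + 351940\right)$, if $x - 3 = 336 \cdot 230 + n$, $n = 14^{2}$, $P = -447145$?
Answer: $28537475868$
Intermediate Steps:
$n = 196$
$x = 77479$ ($x = 3 + \left(336 \cdot 230 + 196\right) = 3 + \left(77280 + 196\right) = 3 + 77476 = 77479$)
$\left(x + P\right) \left(-429138 + 351940\right) = \left(77479 - 447145\right) \left(-429138 + 351940\right) = \left(-369666\right) \left(-77198\right) = 28537475868$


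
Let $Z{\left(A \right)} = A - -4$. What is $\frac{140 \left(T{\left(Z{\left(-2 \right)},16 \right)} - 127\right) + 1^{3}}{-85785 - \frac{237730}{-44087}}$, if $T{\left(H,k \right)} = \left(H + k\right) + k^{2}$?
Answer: $- \frac{907354547}{3781765565} \approx -0.23993$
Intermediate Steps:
$Z{\left(A \right)} = 4 + A$ ($Z{\left(A \right)} = A + 4 = 4 + A$)
$T{\left(H,k \right)} = H + k + k^{2}$
$\frac{140 \left(T{\left(Z{\left(-2 \right)},16 \right)} - 127\right) + 1^{3}}{-85785 - \frac{237730}{-44087}} = \frac{140 \left(\left(\left(4 - 2\right) + 16 + 16^{2}\right) - 127\right) + 1^{3}}{-85785 - \frac{237730}{-44087}} = \frac{140 \left(\left(2 + 16 + 256\right) - 127\right) + 1}{-85785 - - \frac{237730}{44087}} = \frac{140 \left(274 - 127\right) + 1}{-85785 + \frac{237730}{44087}} = \frac{140 \cdot 147 + 1}{- \frac{3781765565}{44087}} = \left(20580 + 1\right) \left(- \frac{44087}{3781765565}\right) = 20581 \left(- \frac{44087}{3781765565}\right) = - \frac{907354547}{3781765565}$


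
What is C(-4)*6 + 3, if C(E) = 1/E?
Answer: 3/2 ≈ 1.5000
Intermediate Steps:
C(-4)*6 + 3 = 6/(-4) + 3 = -1/4*6 + 3 = -3/2 + 3 = 3/2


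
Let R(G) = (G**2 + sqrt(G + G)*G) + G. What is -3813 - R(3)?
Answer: -3825 - 3*sqrt(6) ≈ -3832.3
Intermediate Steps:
R(G) = G + G**2 + sqrt(2)*G**(3/2) (R(G) = (G**2 + sqrt(2*G)*G) + G = (G**2 + (sqrt(2)*sqrt(G))*G) + G = (G**2 + sqrt(2)*G**(3/2)) + G = G + G**2 + sqrt(2)*G**(3/2))
-3813 - R(3) = -3813 - (3 + 3**2 + sqrt(2)*3**(3/2)) = -3813 - (3 + 9 + sqrt(2)*(3*sqrt(3))) = -3813 - (3 + 9 + 3*sqrt(6)) = -3813 - (12 + 3*sqrt(6)) = -3813 + (-12 - 3*sqrt(6)) = -3825 - 3*sqrt(6)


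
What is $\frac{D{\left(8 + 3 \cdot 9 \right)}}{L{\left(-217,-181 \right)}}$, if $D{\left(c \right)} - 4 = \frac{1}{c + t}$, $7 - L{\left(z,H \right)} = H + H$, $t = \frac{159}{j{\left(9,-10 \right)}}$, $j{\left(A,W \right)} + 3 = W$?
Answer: $\frac{133}{12136} \approx 0.010959$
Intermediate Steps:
$j{\left(A,W \right)} = -3 + W$
$t = - \frac{159}{13}$ ($t = \frac{159}{-3 - 10} = \frac{159}{-13} = 159 \left(- \frac{1}{13}\right) = - \frac{159}{13} \approx -12.231$)
$L{\left(z,H \right)} = 7 - 2 H$ ($L{\left(z,H \right)} = 7 - \left(H + H\right) = 7 - 2 H$)
$D{\left(c \right)} = 4 + \frac{1}{- \frac{159}{13} + c}$ ($D{\left(c \right)} = 4 + \frac{1}{c - \frac{159}{13}} = 4 + \frac{1}{- \frac{159}{13} + c}$)
$\frac{D{\left(8 + 3 \cdot 9 \right)}}{L{\left(-217,-181 \right)}} = \frac{\frac{1}{-159 + 13 \left(8 + 3 \cdot 9\right)} \left(-623 + 52 \left(8 + 3 \cdot 9\right)\right)}{7 - -362} = \frac{\frac{1}{-159 + 13 \left(8 + 27\right)} \left(-623 + 52 \left(8 + 27\right)\right)}{7 + 362} = \frac{\frac{1}{-159 + 13 \cdot 35} \left(-623 + 52 \cdot 35\right)}{369} = \frac{-623 + 1820}{-159 + 455} \cdot \frac{1}{369} = \frac{1}{296} \cdot 1197 \cdot \frac{1}{369} = \frac{1197}{296} \cdot \frac{1}{369} = \frac{133}{12136}$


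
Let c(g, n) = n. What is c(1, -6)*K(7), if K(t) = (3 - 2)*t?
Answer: -42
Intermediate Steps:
K(t) = t (K(t) = 1*t = t)
c(1, -6)*K(7) = -6*7 = -42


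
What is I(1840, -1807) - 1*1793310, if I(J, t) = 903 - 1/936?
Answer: -1677692953/936 ≈ -1.7924e+6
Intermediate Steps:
I(J, t) = 845207/936 (I(J, t) = 903 - 1*1/936 = 903 - 1/936 = 845207/936)
I(1840, -1807) - 1*1793310 = 845207/936 - 1*1793310 = 845207/936 - 1793310 = -1677692953/936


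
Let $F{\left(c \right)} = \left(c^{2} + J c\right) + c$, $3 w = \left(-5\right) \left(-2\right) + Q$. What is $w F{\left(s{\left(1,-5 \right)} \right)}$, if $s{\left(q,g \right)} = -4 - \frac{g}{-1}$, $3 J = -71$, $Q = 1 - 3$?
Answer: $760$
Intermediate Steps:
$Q = -2$
$J = - \frac{71}{3}$ ($J = \frac{1}{3} \left(-71\right) = - \frac{71}{3} \approx -23.667$)
$w = \frac{8}{3}$ ($w = \frac{\left(-5\right) \left(-2\right) - 2}{3} = \frac{10 - 2}{3} = \frac{1}{3} \cdot 8 = \frac{8}{3} \approx 2.6667$)
$s{\left(q,g \right)} = -4 + g$ ($s{\left(q,g \right)} = -4 - g \left(-1\right) = -4 - - g = -4 + g$)
$F{\left(c \right)} = c^{2} - \frac{68 c}{3}$ ($F{\left(c \right)} = \left(c^{2} - \frac{71 c}{3}\right) + c = c^{2} - \frac{68 c}{3}$)
$w F{\left(s{\left(1,-5 \right)} \right)} = \frac{8 \frac{\left(-4 - 5\right) \left(-68 + 3 \left(-4 - 5\right)\right)}{3}}{3} = \frac{8 \cdot \frac{1}{3} \left(-9\right) \left(-68 + 3 \left(-9\right)\right)}{3} = \frac{8 \cdot \frac{1}{3} \left(-9\right) \left(-68 - 27\right)}{3} = \frac{8 \cdot \frac{1}{3} \left(-9\right) \left(-95\right)}{3} = \frac{8}{3} \cdot 285 = 760$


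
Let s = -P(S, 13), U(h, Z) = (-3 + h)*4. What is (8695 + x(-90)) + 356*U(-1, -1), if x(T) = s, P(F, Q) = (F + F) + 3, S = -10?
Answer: 3016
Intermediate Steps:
P(F, Q) = 3 + 2*F (P(F, Q) = 2*F + 3 = 3 + 2*F)
U(h, Z) = -12 + 4*h
s = 17 (s = -(3 + 2*(-10)) = -(3 - 20) = -1*(-17) = 17)
x(T) = 17
(8695 + x(-90)) + 356*U(-1, -1) = (8695 + 17) + 356*(-12 + 4*(-1)) = 8712 + 356*(-12 - 4) = 8712 + 356*(-16) = 8712 - 5696 = 3016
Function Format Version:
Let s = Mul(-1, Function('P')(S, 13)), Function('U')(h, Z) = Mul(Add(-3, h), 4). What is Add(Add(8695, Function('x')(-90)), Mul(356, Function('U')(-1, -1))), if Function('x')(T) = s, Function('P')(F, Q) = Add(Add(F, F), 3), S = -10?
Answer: 3016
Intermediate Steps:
Function('P')(F, Q) = Add(3, Mul(2, F)) (Function('P')(F, Q) = Add(Mul(2, F), 3) = Add(3, Mul(2, F)))
Function('U')(h, Z) = Add(-12, Mul(4, h))
s = 17 (s = Mul(-1, Add(3, Mul(2, -10))) = Mul(-1, Add(3, -20)) = Mul(-1, -17) = 17)
Function('x')(T) = 17
Add(Add(8695, Function('x')(-90)), Mul(356, Function('U')(-1, -1))) = Add(Add(8695, 17), Mul(356, Add(-12, Mul(4, -1)))) = Add(8712, Mul(356, Add(-12, -4))) = Add(8712, Mul(356, -16)) = Add(8712, -5696) = 3016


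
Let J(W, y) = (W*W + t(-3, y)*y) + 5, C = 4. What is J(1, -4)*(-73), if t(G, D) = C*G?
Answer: -3942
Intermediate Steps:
t(G, D) = 4*G
J(W, y) = 5 + W**2 - 12*y (J(W, y) = (W*W + (4*(-3))*y) + 5 = (W**2 - 12*y) + 5 = 5 + W**2 - 12*y)
J(1, -4)*(-73) = (5 + 1**2 - 12*(-4))*(-73) = (5 + 1 + 48)*(-73) = 54*(-73) = -3942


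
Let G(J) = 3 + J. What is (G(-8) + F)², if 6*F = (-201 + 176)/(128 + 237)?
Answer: 4818025/191844 ≈ 25.114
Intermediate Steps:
F = -5/438 (F = ((-201 + 176)/(128 + 237))/6 = (-25/365)/6 = (-25*1/365)/6 = (⅙)*(-5/73) = -5/438 ≈ -0.011416)
(G(-8) + F)² = ((3 - 8) - 5/438)² = (-5 - 5/438)² = (-2195/438)² = 4818025/191844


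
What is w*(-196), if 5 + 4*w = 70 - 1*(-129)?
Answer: -9506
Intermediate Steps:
w = 97/2 (w = -5/4 + (70 - 1*(-129))/4 = -5/4 + (70 + 129)/4 = -5/4 + (1/4)*199 = -5/4 + 199/4 = 97/2 ≈ 48.500)
w*(-196) = (97/2)*(-196) = -9506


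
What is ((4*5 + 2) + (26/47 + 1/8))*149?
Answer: 1270523/376 ≈ 3379.1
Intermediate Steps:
((4*5 + 2) + (26/47 + 1/8))*149 = ((20 + 2) + (26*(1/47) + 1*(⅛)))*149 = (22 + (26/47 + ⅛))*149 = (22 + 255/376)*149 = (8527/376)*149 = 1270523/376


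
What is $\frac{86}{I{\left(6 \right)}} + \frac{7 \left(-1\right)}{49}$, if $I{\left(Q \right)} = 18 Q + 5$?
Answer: $\frac{489}{791} \approx 0.61821$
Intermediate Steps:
$I{\left(Q \right)} = 5 + 18 Q$
$\frac{86}{I{\left(6 \right)}} + \frac{7 \left(-1\right)}{49} = \frac{86}{5 + 18 \cdot 6} + \frac{7 \left(-1\right)}{49} = \frac{86}{5 + 108} - \frac{1}{7} = \frac{86}{113} - \frac{1}{7} = \frac{489}{791}$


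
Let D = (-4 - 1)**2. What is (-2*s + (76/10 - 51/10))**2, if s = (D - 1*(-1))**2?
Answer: 7284601/4 ≈ 1.8212e+6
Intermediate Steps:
D = 25 (D = (-5)**2 = 25)
s = 676 (s = (25 - 1*(-1))**2 = (25 + 1)**2 = 26**2 = 676)
(-2*s + (76/10 - 51/10))**2 = (-2*676 + (76/10 - 51/10))**2 = (-1352 + (76*(1/10) - 51*1/10))**2 = (-1352 + (38/5 - 51/10))**2 = (-1352 + 5/2)**2 = (-2699/2)**2 = 7284601/4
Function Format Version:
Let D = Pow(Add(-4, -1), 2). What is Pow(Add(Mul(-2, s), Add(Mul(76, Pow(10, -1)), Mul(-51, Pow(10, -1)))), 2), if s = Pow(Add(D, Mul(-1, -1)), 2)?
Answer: Rational(7284601, 4) ≈ 1.8212e+6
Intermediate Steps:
D = 25 (D = Pow(-5, 2) = 25)
s = 676 (s = Pow(Add(25, Mul(-1, -1)), 2) = Pow(Add(25, 1), 2) = Pow(26, 2) = 676)
Pow(Add(Mul(-2, s), Add(Mul(76, Pow(10, -1)), Mul(-51, Pow(10, -1)))), 2) = Pow(Add(Mul(-2, 676), Add(Mul(76, Pow(10, -1)), Mul(-51, Pow(10, -1)))), 2) = Pow(Add(-1352, Add(Mul(76, Rational(1, 10)), Mul(-51, Rational(1, 10)))), 2) = Pow(Add(-1352, Add(Rational(38, 5), Rational(-51, 10))), 2) = Pow(Add(-1352, Rational(5, 2)), 2) = Pow(Rational(-2699, 2), 2) = Rational(7284601, 4)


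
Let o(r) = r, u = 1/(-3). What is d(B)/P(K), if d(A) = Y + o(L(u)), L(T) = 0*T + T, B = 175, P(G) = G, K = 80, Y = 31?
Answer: 23/60 ≈ 0.38333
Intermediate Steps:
u = -1/3 ≈ -0.33333
L(T) = T (L(T) = 0 + T = T)
d(A) = 92/3 (d(A) = 31 - 1/3 = 92/3)
d(B)/P(K) = (92/3)/80 = (92/3)*(1/80) = 23/60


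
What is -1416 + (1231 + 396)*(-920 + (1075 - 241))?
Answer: -141338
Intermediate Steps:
-1416 + (1231 + 396)*(-920 + (1075 - 241)) = -1416 + 1627*(-920 + 834) = -1416 + 1627*(-86) = -1416 - 139922 = -141338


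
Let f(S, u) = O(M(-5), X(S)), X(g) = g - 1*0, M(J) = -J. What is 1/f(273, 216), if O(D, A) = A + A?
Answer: 1/546 ≈ 0.0018315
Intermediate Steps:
X(g) = g (X(g) = g + 0 = g)
O(D, A) = 2*A
f(S, u) = 2*S
1/f(273, 216) = 1/(2*273) = 1/546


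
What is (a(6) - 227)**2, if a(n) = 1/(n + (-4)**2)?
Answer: 24930049/484 ≈ 51508.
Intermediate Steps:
a(n) = 1/(16 + n) (a(n) = 1/(n + 16) = 1/(16 + n))
(a(6) - 227)**2 = (1/(16 + 6) - 227)**2 = (1/22 - 227)**2 = (-4993/22)**2 = 24930049/484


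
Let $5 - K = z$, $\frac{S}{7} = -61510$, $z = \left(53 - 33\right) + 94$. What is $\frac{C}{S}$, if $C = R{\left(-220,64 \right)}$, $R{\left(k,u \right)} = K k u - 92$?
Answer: $- \frac{767314}{215285} \approx -3.5642$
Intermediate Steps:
$z = 114$ ($z = \left(53 - 33\right) + 94 = 20 + 94 = 114$)
$S = -430570$ ($S = 7 \left(-61510\right) = -430570$)
$K = -109$ ($K = 5 - 114 = -109$)
$R{\left(k,u \right)} = -92 - 109 k u$ ($R{\left(k,u \right)} = - 109 k u - 92 = -92 - 109 k u$)
$C = 1534628$ ($C = -92 - \left(-23980\right) 64 = -92 + 1534720 = 1534628$)
$\frac{C}{S} = \frac{1534628}{-430570} = 1534628 \left(- \frac{1}{430570}\right) = - \frac{767314}{215285}$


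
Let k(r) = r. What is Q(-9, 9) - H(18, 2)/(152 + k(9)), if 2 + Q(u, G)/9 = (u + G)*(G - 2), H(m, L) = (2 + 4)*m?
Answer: -3006/161 ≈ -18.671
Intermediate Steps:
H(m, L) = 6*m
Q(u, G) = -18 + 9*(-2 + G)*(G + u) (Q(u, G) = -18 + 9*((u + G)*(G - 2)) = -18 + 9*((G + u)*(-2 + G)) = -18 + 9*((-2 + G)*(G + u)) = -18 + 9*(-2 + G)*(G + u))
Q(-9, 9) - H(18, 2)/(152 + k(9)) = (-18 - 18*9 - 18*(-9) + 9*9² + 9*9*(-9)) - 6*18/(152 + 9) = (-18 - 162 + 162 + 9*81 - 729) - 108/161 = (-18 - 162 + 162 + 729 - 729) - 108/161 = -18 - 1*108/161 = -18 - 108/161 = -3006/161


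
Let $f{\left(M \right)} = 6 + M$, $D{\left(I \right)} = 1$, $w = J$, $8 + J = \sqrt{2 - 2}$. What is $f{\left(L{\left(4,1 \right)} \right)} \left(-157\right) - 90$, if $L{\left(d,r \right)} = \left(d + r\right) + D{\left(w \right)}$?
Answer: $-1974$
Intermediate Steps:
$J = -8$ ($J = -8 + \sqrt{2 - 2} = -8 + \sqrt{0} = -8 + 0 = -8$)
$w = -8$
$L{\left(d,r \right)} = 1 + d + r$ ($L{\left(d,r \right)} = \left(d + r\right) + 1 = 1 + d + r$)
$f{\left(L{\left(4,1 \right)} \right)} \left(-157\right) - 90 = \left(6 + \left(1 + 4 + 1\right)\right) \left(-157\right) - 90 = \left(6 + 6\right) \left(-157\right) - 90 = 12 \left(-157\right) - 90 = -1884 - 90 = -1974$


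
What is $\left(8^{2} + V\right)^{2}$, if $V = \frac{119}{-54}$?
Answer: $\frac{11135569}{2916} \approx 3818.8$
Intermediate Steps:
$V = - \frac{119}{54}$ ($V = 119 \left(- \frac{1}{54}\right) = - \frac{119}{54} \approx -2.2037$)
$\left(8^{2} + V\right)^{2} = \left(8^{2} - \frac{119}{54}\right)^{2} = \left(64 - \frac{119}{54}\right)^{2} = \left(\frac{3337}{54}\right)^{2} = \frac{11135569}{2916}$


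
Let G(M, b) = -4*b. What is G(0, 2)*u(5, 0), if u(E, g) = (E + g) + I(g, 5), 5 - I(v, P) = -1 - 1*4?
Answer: -120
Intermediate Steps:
I(v, P) = 10 (I(v, P) = 5 - (-1 - 1*4) = 5 - (-1 - 4) = 5 - 1*(-5) = 5 + 5 = 10)
u(E, g) = 10 + E + g (u(E, g) = (E + g) + 10 = 10 + E + g)
G(0, 2)*u(5, 0) = (-4*2)*(10 + 5 + 0) = -8*15 = -120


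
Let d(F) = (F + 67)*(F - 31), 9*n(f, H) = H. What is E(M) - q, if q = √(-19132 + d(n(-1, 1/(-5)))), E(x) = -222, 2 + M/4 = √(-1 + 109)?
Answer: -222 - 2*I*√10737461/45 ≈ -222.0 - 145.64*I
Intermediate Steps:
n(f, H) = H/9
d(F) = (-31 + F)*(67 + F) (d(F) = (67 + F)*(-31 + F) = (-31 + F)*(67 + F))
M = -8 + 24*√3 (M = -8 + 4*√(-1 + 109) = -8 + 4*√108 = -8 + 4*(6*√3) = -8 + 24*√3 ≈ 33.569)
q = 2*I*√10737461/45 (q = √(-19132 + (-2077 + ((⅑)/(-5))² + 36*((⅑)/(-5)))) = √(-19132 + (-2077 + ((⅑)*(-⅕))² + 36*((⅑)*(-⅕)))) = √(-19132 + (-2077 + (-1/45)² + 36*(-1/45))) = √(-19132 + (-2077 + 1/2025 - ⅘)) = √(-19132 - 4207544/2025) = √(-42949844/2025) = 2*I*√10737461/45 ≈ 145.64*I)
E(M) - q = -222 - 2*I*√10737461/45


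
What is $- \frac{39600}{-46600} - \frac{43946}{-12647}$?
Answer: $\frac{12743524}{2946751} \approx 4.3246$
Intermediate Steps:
$- \frac{39600}{-46600} - \frac{43946}{-12647} = \left(-39600\right) \left(- \frac{1}{46600}\right) - - \frac{43946}{12647} = \frac{198}{233} + \frac{43946}{12647} = \frac{12743524}{2946751}$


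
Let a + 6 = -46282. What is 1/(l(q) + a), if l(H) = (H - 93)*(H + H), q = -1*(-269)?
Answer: 1/48400 ≈ 2.0661e-5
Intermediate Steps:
q = 269
a = -46288 (a = -6 - 46282 = -46288)
l(H) = 2*H*(-93 + H) (l(H) = (-93 + H)*(2*H) = 2*H*(-93 + H))
1/(l(q) + a) = 1/(2*269*(-93 + 269) - 46288) = 1/(2*269*176 - 46288) = 1/(94688 - 46288) = 1/48400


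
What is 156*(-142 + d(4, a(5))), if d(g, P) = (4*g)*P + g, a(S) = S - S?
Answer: -21528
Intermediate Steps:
a(S) = 0
d(g, P) = g + 4*P*g (d(g, P) = 4*P*g + g = g + 4*P*g)
156*(-142 + d(4, a(5))) = 156*(-142 + 4*(1 + 4*0)) = 156*(-142 + 4*(1 + 0)) = 156*(-142 + 4*1) = 156*(-142 + 4) = 156*(-138) = -21528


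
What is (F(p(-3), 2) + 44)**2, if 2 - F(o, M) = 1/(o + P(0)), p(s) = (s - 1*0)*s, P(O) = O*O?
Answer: 170569/81 ≈ 2105.8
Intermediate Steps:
P(O) = O**2
p(s) = s**2 (p(s) = (s + 0)*s = s*s = s**2)
F(o, M) = 2 - 1/o (F(o, M) = 2 - 1/(o + 0**2) = 2 - 1/(o + 0) = 2 - 1/o)
(F(p(-3), 2) + 44)**2 = ((2 - 1/((-3)**2)) + 44)**2 = ((2 - 1/9) + 44)**2 = (17/9 + 44)**2 = (413/9)**2 = 170569/81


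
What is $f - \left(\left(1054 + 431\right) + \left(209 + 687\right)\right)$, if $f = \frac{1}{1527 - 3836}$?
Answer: $- \frac{5497730}{2309} \approx -2381.0$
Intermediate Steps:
$f = - \frac{1}{2309}$ ($f = \frac{1}{-2309} = - \frac{1}{2309} \approx -0.00043309$)
$f - \left(\left(1054 + 431\right) + \left(209 + 687\right)\right) = - \frac{1}{2309} - \left(\left(1054 + 431\right) + \left(209 + 687\right)\right) = - \frac{1}{2309} - \left(1485 + 896\right) = - \frac{1}{2309} - 2381 = - \frac{5497730}{2309}$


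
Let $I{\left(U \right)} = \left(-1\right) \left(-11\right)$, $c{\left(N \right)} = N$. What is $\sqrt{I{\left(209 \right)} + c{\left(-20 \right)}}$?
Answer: $3 i \approx 3.0 i$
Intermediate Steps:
$I{\left(U \right)} = 11$
$\sqrt{I{\left(209 \right)} + c{\left(-20 \right)}} = \sqrt{11 - 20} = \sqrt{-9} = 3 i$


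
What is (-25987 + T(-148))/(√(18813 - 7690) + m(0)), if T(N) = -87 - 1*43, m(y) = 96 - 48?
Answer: 1253616/8819 - 182819*√227/8819 ≈ -170.18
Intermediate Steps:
m(y) = 48
T(N) = -130 (T(N) = -87 - 43 = -130)
(-25987 + T(-148))/(√(18813 - 7690) + m(0)) = (-25987 - 130)/(√(18813 - 7690) + 48) = -26117/(√11123 + 48) = -26117/(7*√227 + 48) = -26117/(48 + 7*√227)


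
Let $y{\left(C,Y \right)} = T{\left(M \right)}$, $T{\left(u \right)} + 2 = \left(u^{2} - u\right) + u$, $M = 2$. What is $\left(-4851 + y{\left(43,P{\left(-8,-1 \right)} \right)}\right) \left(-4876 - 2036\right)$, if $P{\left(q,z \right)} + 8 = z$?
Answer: $33516288$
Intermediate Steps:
$P{\left(q,z \right)} = -8 + z$
$T{\left(u \right)} = -2 + u^{2}$ ($T{\left(u \right)} = -2 + \left(\left(u^{2} - u\right) + u\right) = -2 + u^{2}$)
$y{\left(C,Y \right)} = 2$ ($y{\left(C,Y \right)} = -2 + 2^{2} = -2 + 4 = 2$)
$\left(-4851 + y{\left(43,P{\left(-8,-1 \right)} \right)}\right) \left(-4876 - 2036\right) = \left(-4851 + 2\right) \left(-4876 - 2036\right) = \left(-4849\right) \left(-6912\right) = 33516288$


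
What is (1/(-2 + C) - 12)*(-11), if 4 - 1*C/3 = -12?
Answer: 6061/46 ≈ 131.76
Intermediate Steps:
C = 48 (C = 12 - 3*(-12) = 12 + 36 = 48)
(1/(-2 + C) - 12)*(-11) = (1/(-2 + 48) - 12)*(-11) = (1/46 - 12)*(-11) = -551/46*(-11) = 6061/46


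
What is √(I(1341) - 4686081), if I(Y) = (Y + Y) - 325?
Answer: 2*I*√1170931 ≈ 2164.2*I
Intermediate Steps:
I(Y) = -325 + 2*Y (I(Y) = 2*Y - 325 = -325 + 2*Y)
√(I(1341) - 4686081) = √((-325 + 2*1341) - 4686081) = √((-325 + 2682) - 4686081) = √(2357 - 4686081) = √(-4683724) = 2*I*√1170931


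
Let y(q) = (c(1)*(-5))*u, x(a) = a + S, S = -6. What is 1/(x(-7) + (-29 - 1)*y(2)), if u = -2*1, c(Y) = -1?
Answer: 1/287 ≈ 0.0034843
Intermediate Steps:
x(a) = -6 + a (x(a) = a - 6 = -6 + a)
u = -2
y(q) = -10 (y(q) = -1*(-5)*(-2) = 5*(-2) = -10)
1/(x(-7) + (-29 - 1)*y(2)) = 1/((-6 - 7) + (-29 - 1)*(-10)) = 1/(-13 - 30*(-10)) = 1/(-13 + 300) = 1/287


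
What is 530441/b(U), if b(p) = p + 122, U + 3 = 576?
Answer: 530441/695 ≈ 763.22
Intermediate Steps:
U = 573 (U = -3 + 576 = 573)
b(p) = 122 + p
530441/b(U) = 530441/(122 + 573) = 530441/695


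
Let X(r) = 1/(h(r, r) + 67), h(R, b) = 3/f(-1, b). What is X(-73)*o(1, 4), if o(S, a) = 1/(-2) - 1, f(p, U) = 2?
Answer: -3/137 ≈ -0.021898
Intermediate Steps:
o(S, a) = -3/2 (o(S, a) = -½ - 1 = -3/2)
h(R, b) = 3/2
X(r) = 2/137 (X(r) = 1/(3/2 + 67) = 1/(137/2) = 2/137)
X(-73)*o(1, 4) = (2/137)*(-3/2) = -3/137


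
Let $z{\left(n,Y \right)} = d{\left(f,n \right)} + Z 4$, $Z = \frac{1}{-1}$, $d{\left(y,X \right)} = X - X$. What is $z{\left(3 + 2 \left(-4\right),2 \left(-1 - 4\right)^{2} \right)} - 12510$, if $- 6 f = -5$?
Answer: $-12514$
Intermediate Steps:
$f = \frac{5}{6}$ ($f = \left(- \frac{1}{6}\right) \left(-5\right) = \frac{5}{6} \approx 0.83333$)
$d{\left(y,X \right)} = 0$
$Z = -1$
$z{\left(n,Y \right)} = -4$ ($z{\left(n,Y \right)} = 0 - 4 = -4$)
$z{\left(3 + 2 \left(-4\right),2 \left(-1 - 4\right)^{2} \right)} - 12510 = -4 - 12510 = -12514$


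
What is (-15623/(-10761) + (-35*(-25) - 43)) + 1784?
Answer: 1656847/633 ≈ 2617.5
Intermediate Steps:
(-15623/(-10761) + (-35*(-25) - 43)) + 1784 = (-15623*(-1/10761) + (875 - 43)) + 1784 = (919/633 + 832) + 1784 = 527575/633 + 1784 = 1656847/633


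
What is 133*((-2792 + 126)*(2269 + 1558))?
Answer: -1356970006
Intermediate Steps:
133*((-2792 + 126)*(2269 + 1558)) = 133*(-2666*3827) = 133*(-10202782) = -1356970006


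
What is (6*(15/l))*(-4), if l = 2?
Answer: -180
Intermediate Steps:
(6*(15/l))*(-4) = (6*(15/2))*(-4) = 45*(-4) = -180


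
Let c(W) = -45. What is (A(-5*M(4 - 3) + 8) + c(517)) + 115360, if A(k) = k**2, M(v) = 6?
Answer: 115799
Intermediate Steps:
(A(-5*M(4 - 3) + 8) + c(517)) + 115360 = ((-5*6 + 8)**2 - 45) + 115360 = ((-30 + 8)**2 - 45) + 115360 = ((-22)**2 - 45) + 115360 = (484 - 45) + 115360 = 439 + 115360 = 115799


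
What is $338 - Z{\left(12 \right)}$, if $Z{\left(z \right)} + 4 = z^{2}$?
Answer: $198$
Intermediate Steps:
$Z{\left(z \right)} = -4 + z^{2}$
$338 - Z{\left(12 \right)} = 338 - \left(-4 + 12^{2}\right) = 338 - \left(-4 + 144\right) = 338 - 140 = 198$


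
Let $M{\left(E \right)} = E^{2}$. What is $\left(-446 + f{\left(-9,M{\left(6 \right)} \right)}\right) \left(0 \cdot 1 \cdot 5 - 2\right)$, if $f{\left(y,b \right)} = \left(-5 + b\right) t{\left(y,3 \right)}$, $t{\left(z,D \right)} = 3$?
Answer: $706$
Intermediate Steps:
$f{\left(y,b \right)} = -15 + 3 b$ ($f{\left(y,b \right)} = \left(-5 + b\right) 3 = -15 + 3 b$)
$\left(-446 + f{\left(-9,M{\left(6 \right)} \right)}\right) \left(0 \cdot 1 \cdot 5 - 2\right) = \left(-446 - \left(15 - 3 \cdot 6^{2}\right)\right) \left(0 \cdot 1 \cdot 5 - 2\right) = \left(-446 + \left(-15 + 3 \cdot 36\right)\right) \left(0 \cdot 5 - 2\right) = \left(-446 + \left(-15 + 108\right)\right) \left(0 - 2\right) = \left(-446 + 93\right) \left(-2\right) = \left(-353\right) \left(-2\right) = 706$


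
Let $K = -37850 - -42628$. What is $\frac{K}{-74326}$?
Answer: $- \frac{2389}{37163} \approx -0.064284$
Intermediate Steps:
$K = 4778$ ($K = -37850 + 42628 = 4778$)
$\frac{K}{-74326} = \frac{4778}{-74326} = 4778 \left(- \frac{1}{74326}\right) = - \frac{2389}{37163}$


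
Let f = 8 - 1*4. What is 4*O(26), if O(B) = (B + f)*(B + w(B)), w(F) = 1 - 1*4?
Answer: 2760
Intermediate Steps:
w(F) = -3 (w(F) = 1 - 4 = -3)
f = 4 (f = 8 - 4 = 4)
O(B) = (-3 + B)*(4 + B) (O(B) = (B + 4)*(B - 3) = (4 + B)*(-3 + B) = (-3 + B)*(4 + B))
4*O(26) = 4*(-12 + 26 + 26**2) = 4*(-12 + 26 + 676) = 4*690 = 2760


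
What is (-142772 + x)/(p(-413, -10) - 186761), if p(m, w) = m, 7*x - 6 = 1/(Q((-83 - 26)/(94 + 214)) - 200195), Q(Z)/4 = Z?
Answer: 15405844095429/20197172937032 ≈ 0.76277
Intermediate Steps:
Q(Z) = 4*Z
x = 92490667/107905868 (x = 6/7 + 1/(7*(4*((-83 - 26)/(94 + 214)) - 200195)) = 6/7 + 1/(7*(4*(-109/308) - 200195)) = 6/7 + 1/(7*(-109/77 - 200195)) = 6/7 + 1/(7*(-15415124/77)) = 6/7 + (1/7)*(-77/15415124) = 6/7 - 11/15415124 = 92490667/107905868 ≈ 0.85714)
(-142772 + x)/(p(-413, -10) - 186761) = (-142772 + 92490667/107905868)/(-413 - 186761) = -15405844095429/107905868/(-187174) = -15405844095429/107905868*(-1/187174) = 15405844095429/20197172937032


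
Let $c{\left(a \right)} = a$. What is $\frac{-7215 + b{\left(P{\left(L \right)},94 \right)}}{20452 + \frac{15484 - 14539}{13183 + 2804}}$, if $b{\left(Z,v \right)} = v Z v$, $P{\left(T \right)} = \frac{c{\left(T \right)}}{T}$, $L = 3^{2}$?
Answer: $\frac{8638309}{108989023} \approx 0.079259$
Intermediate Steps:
$L = 9$
$P{\left(T \right)} = 1$ ($P{\left(T \right)} = \frac{T}{T} = 1$)
$b{\left(Z,v \right)} = Z v^{2}$ ($b{\left(Z,v \right)} = Z v v = Z v^{2}$)
$\frac{-7215 + b{\left(P{\left(L \right)},94 \right)}}{20452 + \frac{15484 - 14539}{13183 + 2804}} = \frac{-7215 + 1 \cdot 94^{2}}{20452 + \frac{15484 - 14539}{13183 + 2804}} = \frac{-7215 + 1 \cdot 8836}{20452 + \frac{945}{15987}} = \frac{-7215 + 8836}{20452 + 945 \cdot \frac{1}{15987}} = \frac{1621}{20452 + \frac{315}{5329}} = \frac{1621}{\frac{108989023}{5329}} = 1621 \cdot \frac{5329}{108989023} = \frac{8638309}{108989023}$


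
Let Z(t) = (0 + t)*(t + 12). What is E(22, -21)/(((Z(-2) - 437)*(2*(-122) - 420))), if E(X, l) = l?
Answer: -21/303448 ≈ -6.9205e-5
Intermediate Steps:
Z(t) = t*(12 + t)
E(22, -21)/(((Z(-2) - 437)*(2*(-122) - 420))) = -21*1/((-2*(12 - 2) - 437)*(2*(-122) - 420)) = -21*1/((-244 - 420)*(-2*10 - 437)) = -21*(-1/(664*(-20 - 437))) = -21/((-457*(-664))) = -21/303448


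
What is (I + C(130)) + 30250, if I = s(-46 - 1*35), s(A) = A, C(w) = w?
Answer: 30299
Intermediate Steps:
I = -81 (I = -46 - 1*35 = -46 - 35 = -81)
(I + C(130)) + 30250 = (-81 + 130) + 30250 = 49 + 30250 = 30299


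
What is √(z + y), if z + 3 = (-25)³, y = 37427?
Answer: √21799 ≈ 147.64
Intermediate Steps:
z = -15628 (z = -3 + (-25)³ = -3 - 15625 = -15628)
√(z + y) = √(-15628 + 37427) = √21799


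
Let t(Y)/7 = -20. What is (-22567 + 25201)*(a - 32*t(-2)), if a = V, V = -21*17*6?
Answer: 6158292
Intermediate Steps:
V = -2142 (V = -357*6 = -2142)
a = -2142
t(Y) = -140 (t(Y) = 7*(-20) = -140)
(-22567 + 25201)*(a - 32*t(-2)) = (-22567 + 25201)*(-2142 - 32*(-140)) = 2634*(-2142 + 4480) = 2634*2338 = 6158292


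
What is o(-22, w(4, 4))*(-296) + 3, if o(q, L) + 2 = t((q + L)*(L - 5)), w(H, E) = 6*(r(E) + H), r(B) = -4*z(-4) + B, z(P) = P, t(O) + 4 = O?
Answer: -5017789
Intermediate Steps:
t(O) = -4 + O
r(B) = 16 + B (r(B) = -4*(-4) + B = 16 + B)
w(H, E) = 96 + 6*E + 6*H (w(H, E) = 6*((16 + E) + H) = 6*(16 + E + H) = 96 + 6*E + 6*H)
o(q, L) = -6 + (-5 + L)*(L + q) (o(q, L) = -2 + (-4 + (q + L)*(L - 5)) = -2 + (-4 + (L + q)*(-5 + L)) = -2 + (-4 + (-5 + L)*(L + q)) = -6 + (-5 + L)*(L + q))
o(-22, w(4, 4))*(-296) + 3 = (-6 + (96 + 6*4 + 6*4)² - 5*(96 + 6*4 + 6*4) - 5*(-22) + (96 + 6*4 + 6*4)*(-22))*(-296) + 3 = (-6 + (96 + 24 + 24)² - 5*(96 + 24 + 24) + 110 + (96 + 24 + 24)*(-22))*(-296) + 3 = (-6 + 144² - 5*144 + 110 + 144*(-22))*(-296) + 3 = (-6 + 20736 - 720 + 110 - 3168)*(-296) + 3 = 16952*(-296) + 3 = -5017792 + 3 = -5017789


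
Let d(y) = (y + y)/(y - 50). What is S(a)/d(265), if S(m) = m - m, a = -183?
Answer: 0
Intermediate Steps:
d(y) = 2*y/(-50 + y) (d(y) = (2*y)/(-50 + y) = 2*y/(-50 + y))
S(m) = 0
S(a)/d(265) = 0/((2*265/(-50 + 265))) = 0/((2*265/215)) = 0/((2*265*(1/215))) = 0/(106/43) = 0*(43/106) = 0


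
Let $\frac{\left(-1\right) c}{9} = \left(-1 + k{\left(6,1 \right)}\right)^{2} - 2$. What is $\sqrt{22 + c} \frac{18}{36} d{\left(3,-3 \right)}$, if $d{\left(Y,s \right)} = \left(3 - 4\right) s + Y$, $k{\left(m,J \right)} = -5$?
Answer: $6 i \sqrt{71} \approx 50.557 i$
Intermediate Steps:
$c = -306$ ($c = - 9 \left(\left(-1 - 5\right)^{2} - 2\right) = - 9 \left(\left(-6\right)^{2} - 2\right) = - 9 \left(36 - 2\right) = \left(-9\right) 34 = -306$)
$d{\left(Y,s \right)} = Y - s$ ($d{\left(Y,s \right)} = - s + Y = Y - s$)
$\sqrt{22 + c} \frac{18}{36} d{\left(3,-3 \right)} = \sqrt{22 - 306} \cdot \frac{18}{36} \left(3 - -3\right) = \sqrt{-284} \cdot 18 \cdot \frac{1}{36} \left(3 + 3\right) = 2 i \sqrt{71} \cdot \frac{1}{2} \cdot 6 = i \sqrt{71} \cdot 6 = 6 i \sqrt{71}$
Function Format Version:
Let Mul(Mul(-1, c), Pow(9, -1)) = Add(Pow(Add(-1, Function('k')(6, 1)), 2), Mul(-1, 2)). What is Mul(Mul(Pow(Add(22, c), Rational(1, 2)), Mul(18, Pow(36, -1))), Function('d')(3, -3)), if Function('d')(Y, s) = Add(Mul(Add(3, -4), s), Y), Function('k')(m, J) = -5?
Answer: Mul(6, I, Pow(71, Rational(1, 2))) ≈ Mul(50.557, I)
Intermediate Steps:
c = -306 (c = Mul(-9, Add(Pow(Add(-1, -5), 2), Mul(-1, 2))) = Mul(-9, Add(Pow(-6, 2), -2)) = Mul(-9, Add(36, -2)) = Mul(-9, 34) = -306)
Function('d')(Y, s) = Add(Y, Mul(-1, s)) (Function('d')(Y, s) = Add(Mul(-1, s), Y) = Add(Y, Mul(-1, s)))
Mul(Mul(Pow(Add(22, c), Rational(1, 2)), Mul(18, Pow(36, -1))), Function('d')(3, -3)) = Mul(Mul(Pow(Add(22, -306), Rational(1, 2)), Mul(18, Pow(36, -1))), Add(3, Mul(-1, -3))) = Mul(Mul(Pow(-284, Rational(1, 2)), Mul(18, Rational(1, 36))), Add(3, 3)) = Mul(Mul(Mul(2, I, Pow(71, Rational(1, 2))), Rational(1, 2)), 6) = Mul(Mul(I, Pow(71, Rational(1, 2))), 6) = Mul(6, I, Pow(71, Rational(1, 2)))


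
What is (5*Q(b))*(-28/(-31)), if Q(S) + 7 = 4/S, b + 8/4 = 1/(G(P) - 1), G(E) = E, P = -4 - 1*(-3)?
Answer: -1204/31 ≈ -38.839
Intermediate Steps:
P = -1 (P = -4 + 3 = -1)
b = -5/2 (b = -2 + 1/(-1 - 1) = -2 + 1/(-2) = -2 - ½ = -5/2 ≈ -2.5000)
Q(S) = -7 + 4/S
(5*Q(b))*(-28/(-31)) = (5*(-7 + 4/(-5/2)))*(-28/(-31)) = (5*(-7 + 4*(-⅖)))*(-28*(-1/31)) = (5*(-7 - 8/5))*(28/31) = (5*(-43/5))*(28/31) = -43*28/31 = -1204/31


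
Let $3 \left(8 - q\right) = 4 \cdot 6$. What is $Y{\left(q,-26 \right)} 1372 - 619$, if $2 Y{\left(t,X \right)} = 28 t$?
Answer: $-619$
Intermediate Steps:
$q = 0$ ($q = 8 - \frac{4 \cdot 6}{3} = 8 - 8 = 0$)
$Y{\left(t,X \right)} = 14 t$ ($Y{\left(t,X \right)} = \frac{28 t}{2} = 14 t$)
$Y{\left(q,-26 \right)} 1372 - 619 = 14 \cdot 0 \cdot 1372 - 619 = 0 \cdot 1372 - 619 = 0 - 619 = -619$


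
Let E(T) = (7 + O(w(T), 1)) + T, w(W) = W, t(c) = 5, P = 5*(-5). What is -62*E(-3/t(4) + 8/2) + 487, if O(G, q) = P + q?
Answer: 6651/5 ≈ 1330.2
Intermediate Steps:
P = -25
O(G, q) = -25 + q
E(T) = -17 + T (E(T) = (7 + (-25 + 1)) + T = (7 - 24) + T = -17 + T)
-62*E(-3/t(4) + 8/2) + 487 = -62*(-17 + (-3/5 + 8/2)) + 487 = -62*(-17 + (-3*⅕ + 8*(½))) + 487 = -62*(-17 + (-⅗ + 4)) + 487 = -62*(-17 + 17/5) + 487 = -62*(-68/5) + 487 = 4216/5 + 487 = 6651/5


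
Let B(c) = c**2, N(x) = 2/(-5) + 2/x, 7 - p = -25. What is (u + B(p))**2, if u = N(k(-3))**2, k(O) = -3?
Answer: 53202190336/50625 ≈ 1.0509e+6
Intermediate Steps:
p = 32 (p = 7 - 1*(-25) = 7 + 25 = 32)
N(x) = -2/5 + 2/x (N(x) = 2*(-1/5) + 2/x = -2/5 + 2/x)
u = 256/225 (u = (-2/5 + 2/(-3))**2 = (-2/5 + 2*(-1/3))**2 = (-2/5 - 2/3)**2 = (-16/15)**2 = 256/225 ≈ 1.1378)
(u + B(p))**2 = (256/225 + 32**2)**2 = (256/225 + 1024)**2 = (230656/225)**2 = 53202190336/50625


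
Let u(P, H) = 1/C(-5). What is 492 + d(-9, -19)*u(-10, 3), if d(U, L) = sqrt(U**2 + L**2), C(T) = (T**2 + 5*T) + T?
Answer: 492 - sqrt(442)/5 ≈ 487.80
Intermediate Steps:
C(T) = T**2 + 6*T
d(U, L) = sqrt(L**2 + U**2)
u(P, H) = -1/5 (u(P, H) = 1/(-5*(6 - 5)) = 1/(-5*1) = 1/(-5) = -1/5)
492 + d(-9, -19)*u(-10, 3) = 492 + sqrt((-19)**2 + (-9)**2)*(-1/5) = 492 + sqrt(361 + 81)*(-1/5) = 492 + sqrt(442)*(-1/5) = 492 - sqrt(442)/5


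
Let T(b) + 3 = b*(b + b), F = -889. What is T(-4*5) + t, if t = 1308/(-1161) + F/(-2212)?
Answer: 97378097/122292 ≈ 796.28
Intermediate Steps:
T(b) = -3 + 2*b² (T(b) = -3 + b*(b + b) = -3 + b*(2*b) = -3 + 2*b²)
t = -88627/122292 (t = 1308/(-1161) - 889/(-2212) = 1308*(-1/1161) - 889*(-1/2212) = -436/387 + 127/316 = -88627/122292 ≈ -0.72472)
T(-4*5) + t = (-3 + 2*(-4*5)²) - 88627/122292 = (-3 + 2*(-20)²) - 88627/122292 = (-3 + 2*400) - 88627/122292 = (-3 + 800) - 88627/122292 = 797 - 88627/122292 = 97378097/122292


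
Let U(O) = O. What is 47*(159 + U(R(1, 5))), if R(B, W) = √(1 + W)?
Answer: 7473 + 47*√6 ≈ 7588.1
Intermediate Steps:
47*(159 + U(R(1, 5))) = 47*(159 + √(1 + 5)) = 47*(159 + √6) = 7473 + 47*√6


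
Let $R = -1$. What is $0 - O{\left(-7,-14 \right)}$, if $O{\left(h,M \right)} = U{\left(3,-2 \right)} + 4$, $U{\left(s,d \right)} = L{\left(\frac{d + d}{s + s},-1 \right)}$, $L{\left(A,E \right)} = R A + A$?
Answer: $-4$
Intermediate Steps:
$L{\left(A,E \right)} = 0$ ($L{\left(A,E \right)} = - A + A = 0$)
$U{\left(s,d \right)} = 0$
$O{\left(h,M \right)} = 4$ ($O{\left(h,M \right)} = 0 + 4 = 4$)
$0 - O{\left(-7,-14 \right)} = 0 - 4 = -4$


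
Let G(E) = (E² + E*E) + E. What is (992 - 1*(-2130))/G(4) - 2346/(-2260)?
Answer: 446261/5085 ≈ 87.760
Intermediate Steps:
G(E) = E + 2*E² (G(E) = (E² + E²) + E = 2*E² + E = E + 2*E²)
(992 - 1*(-2130))/G(4) - 2346/(-2260) = (992 - 1*(-2130))/((4*(1 + 2*4))) - 2346/(-2260) = (992 + 2130)/((4*(1 + 8))) - 2346*(-1/2260) = 3122/((4*9)) + 1173/1130 = 3122/36 + 1173/1130 = 3122*(1/36) + 1173/1130 = 1561/18 + 1173/1130 = 446261/5085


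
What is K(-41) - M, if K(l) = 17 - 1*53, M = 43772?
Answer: -43808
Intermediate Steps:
K(l) = -36 (K(l) = 17 - 53 = -36)
K(-41) - M = -36 - 1*43772 = -36 - 43772 = -43808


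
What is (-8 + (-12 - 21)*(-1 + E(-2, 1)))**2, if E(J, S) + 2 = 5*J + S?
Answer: 150544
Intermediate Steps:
E(J, S) = -2 + S + 5*J (E(J, S) = -2 + (5*J + S) = -2 + (S + 5*J) = -2 + S + 5*J)
(-8 + (-12 - 21)*(-1 + E(-2, 1)))**2 = (-8 + (-12 - 21)*(-1 + (-2 + 1 + 5*(-2))))**2 = (-8 - 33*(-1 + (-2 + 1 - 10)))**2 = (-8 - 33*(-1 - 11))**2 = (-8 - 33*(-12))**2 = (-8 + 396)**2 = 388**2 = 150544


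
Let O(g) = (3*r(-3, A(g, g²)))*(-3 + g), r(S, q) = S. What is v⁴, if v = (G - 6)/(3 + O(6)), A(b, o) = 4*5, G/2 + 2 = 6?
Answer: 1/20736 ≈ 4.8225e-5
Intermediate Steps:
G = 8 (G = -4 + 2*6 = -4 + 12 = 8)
A(b, o) = 20
O(g) = 27 - 9*g (O(g) = (3*(-3))*(-3 + g) = -9*(-3 + g) = 27 - 9*g)
v = -1/12 (v = (8 - 6)/(3 + (27 - 9*6)) = 2/(3 + (27 - 54)) = 2/(3 - 27) = 2/(-24) = 2*(-1/24) = -1/12 ≈ -0.083333)
v⁴ = (-1/12)⁴ = 1/20736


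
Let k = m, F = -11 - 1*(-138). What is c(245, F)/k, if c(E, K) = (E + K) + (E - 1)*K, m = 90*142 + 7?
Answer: 31360/12787 ≈ 2.4525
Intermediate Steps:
F = 127 (F = -11 + 138 = 127)
m = 12787 (m = 12780 + 7 = 12787)
c(E, K) = E + K + K*(-1 + E) (c(E, K) = (E + K) + (-1 + E)*K = (E + K) + K*(-1 + E) = E + K + K*(-1 + E))
k = 12787
c(245, F)/k = (245*(1 + 127))/12787 = (245*128)*(1/12787) = 31360*(1/12787) = 31360/12787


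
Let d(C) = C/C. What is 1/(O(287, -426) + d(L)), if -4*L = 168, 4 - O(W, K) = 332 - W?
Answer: -1/40 ≈ -0.025000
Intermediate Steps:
O(W, K) = -328 + W (O(W, K) = 4 - (332 - W) = 4 + (-332 + W) = -328 + W)
L = -42 (L = -1/4*168 = -42)
d(C) = 1
1/(O(287, -426) + d(L)) = 1/((-328 + 287) + 1) = 1/(-41 + 1) = 1/(-40) = -1/40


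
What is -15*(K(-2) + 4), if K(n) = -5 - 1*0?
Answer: 15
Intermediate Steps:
K(n) = -5 (K(n) = -5 + 0 = -5)
-15*(K(-2) + 4) = -15*(-5 + 4) = -15*(-1) = 15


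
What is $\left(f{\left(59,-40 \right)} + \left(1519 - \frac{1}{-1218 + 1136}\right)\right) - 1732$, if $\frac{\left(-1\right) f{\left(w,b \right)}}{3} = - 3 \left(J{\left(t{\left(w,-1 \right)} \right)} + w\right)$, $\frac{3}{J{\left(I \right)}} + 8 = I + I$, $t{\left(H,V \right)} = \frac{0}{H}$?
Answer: $\frac{103201}{328} \approx 314.64$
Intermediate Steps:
$t{\left(H,V \right)} = 0$
$J{\left(I \right)} = \frac{3}{-8 + 2 I}$ ($J{\left(I \right)} = \frac{3}{-8 + \left(I + I\right)} = \frac{3}{-8 + 2 I}$)
$f{\left(w,b \right)} = - \frac{27}{8} + 9 w$ ($f{\left(w,b \right)} = - 3 \left(- 3 \left(\frac{3}{2 \left(-4 + 0\right)} + w\right)\right) = - 3 \left(- 3 \left(\frac{3}{2 \left(-4\right)} + w\right)\right) = - 3 \left(- 3 \left(\frac{3}{2} \left(- \frac{1}{4}\right) + w\right)\right) = - 3 \left(- 3 \left(- \frac{3}{8} + w\right)\right) = - 3 \left(\frac{9}{8} - 3 w\right) = - \frac{27}{8} + 9 w$)
$\left(f{\left(59,-40 \right)} + \left(1519 - \frac{1}{-1218 + 1136}\right)\right) - 1732 = \left(\left(- \frac{27}{8} + 9 \cdot 59\right) + \left(1519 - \frac{1}{-1218 + 1136}\right)\right) - 1732 = \left(\left(- \frac{27}{8} + 531\right) + \left(1519 - \frac{1}{-82}\right)\right) - 1732 = \left(\frac{4221}{8} + \left(1519 - - \frac{1}{82}\right)\right) - 1732 = \left(\frac{4221}{8} + \left(1519 + \frac{1}{82}\right)\right) - 1732 = \left(\frac{4221}{8} + \frac{124559}{82}\right) - 1732 = \frac{671297}{328} - 1732 = \frac{103201}{328}$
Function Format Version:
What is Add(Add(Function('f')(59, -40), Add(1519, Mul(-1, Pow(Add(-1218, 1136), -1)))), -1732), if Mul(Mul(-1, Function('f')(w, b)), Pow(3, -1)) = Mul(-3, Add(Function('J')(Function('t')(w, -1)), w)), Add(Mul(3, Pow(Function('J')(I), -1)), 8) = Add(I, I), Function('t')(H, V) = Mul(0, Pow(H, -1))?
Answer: Rational(103201, 328) ≈ 314.64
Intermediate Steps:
Function('t')(H, V) = 0
Function('J')(I) = Mul(3, Pow(Add(-8, Mul(2, I)), -1)) (Function('J')(I) = Mul(3, Pow(Add(-8, Add(I, I)), -1)) = Mul(3, Pow(Add(-8, Mul(2, I)), -1)))
Function('f')(w, b) = Add(Rational(-27, 8), Mul(9, w)) (Function('f')(w, b) = Mul(-3, Mul(-3, Add(Mul(Rational(3, 2), Pow(Add(-4, 0), -1)), w))) = Mul(-3, Mul(-3, Add(Mul(Rational(3, 2), Pow(-4, -1)), w))) = Mul(-3, Mul(-3, Add(Mul(Rational(3, 2), Rational(-1, 4)), w))) = Mul(-3, Mul(-3, Add(Rational(-3, 8), w))) = Mul(-3, Add(Rational(9, 8), Mul(-3, w))) = Add(Rational(-27, 8), Mul(9, w)))
Add(Add(Function('f')(59, -40), Add(1519, Mul(-1, Pow(Add(-1218, 1136), -1)))), -1732) = Add(Add(Add(Rational(-27, 8), Mul(9, 59)), Add(1519, Mul(-1, Pow(Add(-1218, 1136), -1)))), -1732) = Add(Add(Add(Rational(-27, 8), 531), Add(1519, Mul(-1, Pow(-82, -1)))), -1732) = Add(Add(Rational(4221, 8), Add(1519, Mul(-1, Rational(-1, 82)))), -1732) = Add(Add(Rational(4221, 8), Add(1519, Rational(1, 82))), -1732) = Add(Add(Rational(4221, 8), Rational(124559, 82)), -1732) = Add(Rational(671297, 328), -1732) = Rational(103201, 328)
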